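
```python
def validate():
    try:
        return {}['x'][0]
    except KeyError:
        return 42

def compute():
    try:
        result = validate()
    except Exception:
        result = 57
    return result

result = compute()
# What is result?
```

Step-by-step execution trace:
1. `compute()` calls `validate()`.
2. In validate: `{}['x'][0]` raises KeyError; `except KeyError` catches it → returns 42.
3. In compute: `result = validate()` → result = 42. No exception reaches compute.
4. `except Exception` is skipped; compute returns 42.
5. result = 42.
Result: 42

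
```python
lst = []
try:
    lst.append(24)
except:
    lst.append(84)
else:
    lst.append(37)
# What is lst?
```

Step-by-step execution trace:
1. try: `lst.append(24)` → lst = [24]. No exception raised.
2. `except` is skipped.
3. `else` runs (try completed without exception): `lst.append(37)` → lst = [24, 37].
Result: [24, 37]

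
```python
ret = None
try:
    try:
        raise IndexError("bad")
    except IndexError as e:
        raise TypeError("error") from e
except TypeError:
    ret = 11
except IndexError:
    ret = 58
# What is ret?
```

Step-by-step execution trace:
1. Inner try raises IndexError; inner `except IndexError as e` catches it.
2. `raise TypeError(...) from e` raises TypeError (IndexError is attached as __cause__, but only TypeError is active).
3. Outer `except TypeError` matches → ret = 11.
4. `except IndexError` is not reached.
Result: 11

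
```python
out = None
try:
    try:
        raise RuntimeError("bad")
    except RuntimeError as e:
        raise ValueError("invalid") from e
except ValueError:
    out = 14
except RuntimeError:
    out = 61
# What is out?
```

Step-by-step execution trace:
1. Inner try raises RuntimeError; inner `except RuntimeError as e` catches it.
2. `raise ValueError(...) from e` raises ValueError (RuntimeError is attached as __cause__, but only ValueError is active).
3. Outer `except ValueError` matches → out = 14.
4. `except RuntimeError` is not reached.
Result: 14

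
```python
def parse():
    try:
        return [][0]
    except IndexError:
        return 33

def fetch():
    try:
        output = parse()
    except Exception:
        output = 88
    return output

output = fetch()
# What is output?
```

Step-by-step execution trace:
1. `fetch()` calls `parse()`.
2. In parse: `[][0]` raises IndexError; `except IndexError` catches it → returns 33.
3. In fetch: `output = parse()` → output = 33. No exception reaches fetch.
4. `except Exception` is skipped; fetch returns 33.
5. output = 33.
Result: 33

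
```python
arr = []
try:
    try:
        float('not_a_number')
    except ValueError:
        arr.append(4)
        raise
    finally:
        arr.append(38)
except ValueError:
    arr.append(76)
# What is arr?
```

Step-by-step execution trace:
1. Inner try: `float('not_a_number')` raises ValueError.
2. Inner `except ValueError` matches → `arr.append(4)` → arr = [4].
3. bare `raise` re-raises ValueError.
4. Inner `finally` runs during unwinding: `arr.append(38)` → arr = [4, 38].
5. Outer `except ValueError` matches → `arr.append(76)` → arr = [4, 38, 76].
Result: [4, 38, 76]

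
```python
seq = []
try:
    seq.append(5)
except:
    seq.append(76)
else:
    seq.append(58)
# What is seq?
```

Step-by-step execution trace:
1. try: `seq.append(5)` → seq = [5]. No exception raised.
2. `except` is skipped.
3. `else` runs (try completed without exception): `seq.append(58)` → seq = [5, 58].
Result: [5, 58]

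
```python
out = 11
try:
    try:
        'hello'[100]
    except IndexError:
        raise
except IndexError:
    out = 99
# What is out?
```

Step-by-step execution trace:
1. Inner try: `'hello'[100]` raises IndexError.
2. Inner `except IndexError` matches; bare `raise` re-raises the same IndexError.
3. Outer `except IndexError` matches → out = 99.
Result: 99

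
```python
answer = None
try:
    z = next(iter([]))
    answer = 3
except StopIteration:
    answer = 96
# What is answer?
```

Step-by-step execution trace:
1. `z = next(iter([]))` raises StopIteration.
2. `answer = 3` is not reached.
3. `except StopIteration` matches → answer = 96.
Result: 96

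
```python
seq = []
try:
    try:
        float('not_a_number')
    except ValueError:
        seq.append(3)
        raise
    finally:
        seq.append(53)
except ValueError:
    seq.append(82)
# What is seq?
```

Step-by-step execution trace:
1. Inner try: `float('not_a_number')` raises ValueError.
2. Inner `except ValueError` matches → `seq.append(3)` → seq = [3].
3. bare `raise` re-raises ValueError.
4. Inner `finally` runs during unwinding: `seq.append(53)` → seq = [3, 53].
5. Outer `except ValueError` matches → `seq.append(82)` → seq = [3, 53, 82].
Result: [3, 53, 82]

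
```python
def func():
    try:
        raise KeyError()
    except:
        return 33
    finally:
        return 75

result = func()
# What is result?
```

Step-by-step execution trace:
1. `func()` enters try: `raise KeyError()` raises KeyError.
2. bare `except` matches → `return 33` sets pending return value 33.
3. Before returning, `finally: return 75` runs and overrides the pending return.
4. func() returns 75 → result = 75.
Result: 75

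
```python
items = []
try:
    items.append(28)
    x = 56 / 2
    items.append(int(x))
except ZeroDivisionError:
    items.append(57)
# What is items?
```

Step-by-step execution trace:
1. try: `items.append(28)` → items = [28].
2. `x = 56 / 2` → x = 28.0. No exception raised.
3. `items.append(int(x))` → items = [28, 28].
4. `except ZeroDivisionError` is skipped (no exception was raised).
Result: [28, 28]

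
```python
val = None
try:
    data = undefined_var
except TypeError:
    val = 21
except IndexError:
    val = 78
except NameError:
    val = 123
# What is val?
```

Step-by-step execution trace:
1. `data = undefined_var` raises NameError.
2. `except TypeError` does not match NameError; skipped.
3. `except IndexError` does not match NameError; skipped.
4. `except NameError` matches → val = 123.
Result: 123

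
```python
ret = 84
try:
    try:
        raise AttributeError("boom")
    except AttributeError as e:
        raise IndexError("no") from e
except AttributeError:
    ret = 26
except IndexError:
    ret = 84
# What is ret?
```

Step-by-step execution trace:
1. Inner try raises AttributeError; inner `except AttributeError as e` catches it.
2. `raise IndexError(...) from e` raises IndexError (AttributeError is attached as __cause__, but only IndexError is active).
3. Outer `except AttributeError` does not match IndexError; skipped.
4. Outer `except IndexError` matches → ret = 84.
Result: 84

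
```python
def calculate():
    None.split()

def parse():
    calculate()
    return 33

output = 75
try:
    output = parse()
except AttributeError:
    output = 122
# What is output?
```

Step-by-step execution trace:
1. output starts at 75.
2. try: `parse()` calls `calculate()`.
3. `calculate()` evaluates `None.split()`, which raises AttributeError; it propagates through parse (uncaught).
4. `return 33` in parse is not reached; the assignment to output does not complete.
5. `except AttributeError` matches → output = 122.
Result: 122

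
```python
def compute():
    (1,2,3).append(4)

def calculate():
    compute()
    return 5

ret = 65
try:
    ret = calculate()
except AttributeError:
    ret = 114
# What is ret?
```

Step-by-step execution trace:
1. ret starts at 65.
2. try: `calculate()` calls `compute()`.
3. `compute()` evaluates `(1,2,3).append(4)`, which raises AttributeError; it propagates through calculate (uncaught).
4. `return 5` in calculate is not reached; the assignment to ret does not complete.
5. `except AttributeError` matches → ret = 114.
Result: 114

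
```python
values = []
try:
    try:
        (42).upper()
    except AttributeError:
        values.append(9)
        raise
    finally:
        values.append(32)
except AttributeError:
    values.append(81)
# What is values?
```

Step-by-step execution trace:
1. Inner try: `(42).upper()` raises AttributeError.
2. Inner `except AttributeError` matches → `values.append(9)` → values = [9].
3. bare `raise` re-raises AttributeError.
4. Inner `finally` runs during unwinding: `values.append(32)` → values = [9, 32].
5. Outer `except AttributeError` matches → `values.append(81)` → values = [9, 32, 81].
Result: [9, 32, 81]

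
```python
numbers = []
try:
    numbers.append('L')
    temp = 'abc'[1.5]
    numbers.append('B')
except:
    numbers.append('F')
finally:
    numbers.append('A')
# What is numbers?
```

Step-by-step execution trace:
1. try: `numbers.append('L')` → numbers = ['L'].
2. `temp = 'abc'[1.5]` raises TypeError; `numbers.append('B')` is not reached.
3. bare `except` matches → `numbers.append('F')` → numbers = ['L', 'F'].
4. finally always runs: `numbers.append('A')` → numbers = ['L', 'F', 'A'].
Result: ['L', 'F', 'A']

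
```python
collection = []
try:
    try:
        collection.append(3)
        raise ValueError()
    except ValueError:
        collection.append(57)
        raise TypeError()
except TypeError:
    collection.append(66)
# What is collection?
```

Step-by-step execution trace:
1. Inner try: `collection.append(3)` → collection = [3].
2. `raise ValueError()` raises ValueError.
3. Inner `except ValueError` matches → `collection.append(57)` → collection = [3, 57].
4. `raise TypeError()` raises TypeError; propagates to outer try.
5. Outer `except TypeError` matches → `collection.append(66)` → collection = [3, 57, 66].
Result: [3, 57, 66]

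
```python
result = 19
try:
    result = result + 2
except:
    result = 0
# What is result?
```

Step-by-step execution trace:
1. result starts at 19.
2. try: `result = result + 2` → result = 21. No exception raised.
3. `except` is skipped.
Result: 21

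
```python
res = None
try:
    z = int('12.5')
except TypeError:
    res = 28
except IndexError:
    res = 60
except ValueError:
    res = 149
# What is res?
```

Step-by-step execution trace:
1. `z = int('12.5')` raises ValueError.
2. `except TypeError` does not match ValueError; skipped.
3. `except IndexError` does not match ValueError; skipped.
4. `except ValueError` matches → res = 149.
Result: 149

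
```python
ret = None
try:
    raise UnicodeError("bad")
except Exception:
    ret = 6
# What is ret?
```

Step-by-step execution trace:
1. `raise UnicodeError(...)` raises UnicodeError.
2. `except Exception` matches (UnicodeError is a subclass of Exception) → ret = 6.
Result: 6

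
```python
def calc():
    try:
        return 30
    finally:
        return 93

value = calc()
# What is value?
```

Step-by-step execution trace:
1. `calc()` enters try: `return 30` sets pending return value 30.
2. Before returning, `finally: return 93` runs and overrides the pending return.
3. calc() returns 93 → value = 93.
Result: 93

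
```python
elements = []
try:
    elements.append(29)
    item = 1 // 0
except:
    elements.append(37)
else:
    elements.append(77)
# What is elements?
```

Step-by-step execution trace:
1. try: `elements.append(29)` → elements = [29].
2. `item = 1 // 0` raises ZeroDivisionError.
3. bare `except` matches → `elements.append(37)` → elements = [29, 37].
4. `else` is skipped (an exception was raised).
Result: [29, 37]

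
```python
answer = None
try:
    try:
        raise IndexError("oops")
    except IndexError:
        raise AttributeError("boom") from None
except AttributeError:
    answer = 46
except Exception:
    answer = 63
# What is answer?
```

Step-by-step execution trace:
1. Inner try raises IndexError; inner `except IndexError` catches it.
2. `raise AttributeError(...) from None` raises AttributeError (from None suppresses __context__, but the active exception is still AttributeError).
3. Outer `except AttributeError` matches → answer = 46.
4. `except Exception` is not reached.
Result: 46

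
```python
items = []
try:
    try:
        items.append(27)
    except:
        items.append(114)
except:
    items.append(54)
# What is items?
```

Step-by-step execution trace:
1. Inner try: `items.append(27)` → items = [27]. No exception raised.
2. Inner `except` is skipped.
3. Inner try completes normally; outer `except` is skipped.
Result: [27]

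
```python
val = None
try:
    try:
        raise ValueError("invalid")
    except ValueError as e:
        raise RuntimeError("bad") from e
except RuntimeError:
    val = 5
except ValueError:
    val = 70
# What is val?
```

Step-by-step execution trace:
1. Inner try raises ValueError; inner `except ValueError as e` catches it.
2. `raise RuntimeError(...) from e` raises RuntimeError (ValueError is attached as __cause__, but only RuntimeError is active).
3. Outer `except RuntimeError` matches → val = 5.
4. `except ValueError` is not reached.
Result: 5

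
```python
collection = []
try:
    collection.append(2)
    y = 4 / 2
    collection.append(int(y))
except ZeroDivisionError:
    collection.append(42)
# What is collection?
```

Step-by-step execution trace:
1. try: `collection.append(2)` → collection = [2].
2. `y = 4 / 2` → y = 2.0. No exception raised.
3. `collection.append(int(y))` → collection = [2, 2].
4. `except ZeroDivisionError` is skipped (no exception was raised).
Result: [2, 2]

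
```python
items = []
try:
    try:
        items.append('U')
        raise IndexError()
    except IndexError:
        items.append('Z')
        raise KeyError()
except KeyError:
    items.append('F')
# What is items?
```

Step-by-step execution trace:
1. Inner try: `items.append('U')` → items = ['U'].
2. `raise IndexError()` raises IndexError.
3. Inner `except IndexError` matches → `items.append('Z')` → items = ['U', 'Z'].
4. `raise KeyError()` raises KeyError; propagates to outer try.
5. Outer `except KeyError` matches → `items.append('F')` → items = ['U', 'Z', 'F'].
Result: ['U', 'Z', 'F']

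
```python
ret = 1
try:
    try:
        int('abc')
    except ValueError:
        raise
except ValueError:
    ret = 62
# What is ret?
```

Step-by-step execution trace:
1. Inner try: `int('abc')` raises ValueError.
2. Inner `except ValueError` matches; bare `raise` re-raises the same ValueError.
3. Outer `except ValueError` matches → ret = 62.
Result: 62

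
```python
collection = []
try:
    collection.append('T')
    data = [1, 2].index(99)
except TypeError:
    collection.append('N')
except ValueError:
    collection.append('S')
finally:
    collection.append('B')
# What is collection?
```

Step-by-step execution trace:
1. try: `collection.append('T')` → collection = ['T'].
2. `data = [1, 2].index(99)` raises ValueError.
3. `except TypeError` does not match ValueError; skipped.
4. `except ValueError` matches → `collection.append('S')` → collection = ['T', 'S'].
5. finally always runs: `collection.append('B')` → collection = ['T', 'S', 'B'].
Result: ['T', 'S', 'B']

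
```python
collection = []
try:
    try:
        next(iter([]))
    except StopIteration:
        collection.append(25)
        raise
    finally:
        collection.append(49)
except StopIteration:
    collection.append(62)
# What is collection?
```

Step-by-step execution trace:
1. Inner try: `next(iter([]))` raises StopIteration.
2. Inner `except StopIteration` matches → `collection.append(25)` → collection = [25].
3. bare `raise` re-raises StopIteration.
4. Inner `finally` runs during unwinding: `collection.append(49)` → collection = [25, 49].
5. Outer `except StopIteration` matches → `collection.append(62)` → collection = [25, 49, 62].
Result: [25, 49, 62]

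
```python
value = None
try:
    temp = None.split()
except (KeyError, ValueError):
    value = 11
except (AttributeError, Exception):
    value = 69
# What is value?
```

Step-by-step execution trace:
1. `temp = None.split()` raises AttributeError.
2. `except (KeyError, ValueError)` does not match AttributeError; skipped.
3. `except (AttributeError, Exception)` matches (AttributeError is in the tuple) → value = 69.
Result: 69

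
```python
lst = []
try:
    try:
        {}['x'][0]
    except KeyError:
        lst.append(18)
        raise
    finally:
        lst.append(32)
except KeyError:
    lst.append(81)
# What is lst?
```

Step-by-step execution trace:
1. Inner try: `{}['x'][0]` raises KeyError.
2. Inner `except KeyError` matches → `lst.append(18)` → lst = [18].
3. bare `raise` re-raises KeyError.
4. Inner `finally` runs during unwinding: `lst.append(32)` → lst = [18, 32].
5. Outer `except KeyError` matches → `lst.append(81)` → lst = [18, 32, 81].
Result: [18, 32, 81]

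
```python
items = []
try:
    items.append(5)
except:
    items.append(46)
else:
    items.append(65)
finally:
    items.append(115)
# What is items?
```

Step-by-step execution trace:
1. try: `items.append(5)` → items = [5]. No exception raised.
2. `except` is skipped.
3. `else` runs: `items.append(65)` → items = [5, 65].
4. `finally` always runs: `items.append(115)` → items = [5, 65, 115].
Result: [5, 65, 115]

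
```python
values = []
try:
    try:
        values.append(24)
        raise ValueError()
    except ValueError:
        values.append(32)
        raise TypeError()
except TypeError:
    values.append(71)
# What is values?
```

Step-by-step execution trace:
1. Inner try: `values.append(24)` → values = [24].
2. `raise ValueError()` raises ValueError.
3. Inner `except ValueError` matches → `values.append(32)` → values = [24, 32].
4. `raise TypeError()` raises TypeError; propagates to outer try.
5. Outer `except TypeError` matches → `values.append(71)` → values = [24, 32, 71].
Result: [24, 32, 71]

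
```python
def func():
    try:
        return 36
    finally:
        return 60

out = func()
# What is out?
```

Step-by-step execution trace:
1. `func()` enters try: `return 36` sets pending return value 36.
2. Before returning, `finally: return 60` runs and overrides the pending return.
3. func() returns 60 → out = 60.
Result: 60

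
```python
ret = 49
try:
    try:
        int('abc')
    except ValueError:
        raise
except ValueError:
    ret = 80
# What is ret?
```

Step-by-step execution trace:
1. Inner try: `int('abc')` raises ValueError.
2. Inner `except ValueError` matches; bare `raise` re-raises the same ValueError.
3. Outer `except ValueError` matches → ret = 80.
Result: 80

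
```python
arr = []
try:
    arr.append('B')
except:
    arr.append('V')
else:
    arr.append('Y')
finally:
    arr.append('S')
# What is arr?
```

Step-by-step execution trace:
1. try: `arr.append('B')` → arr = ['B']. No exception raised.
2. `except` is skipped.
3. `else` runs: `arr.append('Y')` → arr = ['B', 'Y'].
4. `finally` always runs: `arr.append('S')` → arr = ['B', 'Y', 'S'].
Result: ['B', 'Y', 'S']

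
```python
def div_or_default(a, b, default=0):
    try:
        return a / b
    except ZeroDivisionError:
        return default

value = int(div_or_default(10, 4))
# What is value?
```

Step-by-step execution trace:
1. `div_or_default(10, 4)` enters try: `return 10 / 4` → returns 2.5. No exception raised.
2. `except ZeroDivisionError` is skipped.
3. `int(2.5)` → 2 → value = 2.
Result: 2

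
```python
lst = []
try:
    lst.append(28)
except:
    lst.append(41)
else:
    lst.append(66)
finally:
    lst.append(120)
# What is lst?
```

Step-by-step execution trace:
1. try: `lst.append(28)` → lst = [28]. No exception raised.
2. `except` is skipped.
3. `else` runs: `lst.append(66)` → lst = [28, 66].
4. `finally` always runs: `lst.append(120)` → lst = [28, 66, 120].
Result: [28, 66, 120]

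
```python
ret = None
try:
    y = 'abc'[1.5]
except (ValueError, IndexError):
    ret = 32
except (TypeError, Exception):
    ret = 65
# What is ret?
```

Step-by-step execution trace:
1. `y = 'abc'[1.5]` raises TypeError.
2. `except (ValueError, IndexError)` does not match TypeError; skipped.
3. `except (TypeError, Exception)` matches (TypeError is in the tuple) → ret = 65.
Result: 65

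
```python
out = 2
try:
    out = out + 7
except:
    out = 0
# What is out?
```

Step-by-step execution trace:
1. out starts at 2.
2. try: `out = out + 7` → out = 9. No exception raised.
3. `except` is skipped.
Result: 9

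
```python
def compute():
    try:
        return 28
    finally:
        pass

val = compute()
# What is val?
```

Step-by-step execution trace:
1. `compute()` enters try: `return 28` sets pending return value 28.
2. Before returning, `finally: pass` runs (no effect).
3. compute() returns 28 → val = 28.
Result: 28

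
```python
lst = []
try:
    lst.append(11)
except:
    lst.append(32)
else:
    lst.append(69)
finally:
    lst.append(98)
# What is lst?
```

Step-by-step execution trace:
1. try: `lst.append(11)` → lst = [11]. No exception raised.
2. `except` is skipped.
3. `else` runs: `lst.append(69)` → lst = [11, 69].
4. `finally` always runs: `lst.append(98)` → lst = [11, 69, 98].
Result: [11, 69, 98]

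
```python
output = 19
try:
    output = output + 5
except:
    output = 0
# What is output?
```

Step-by-step execution trace:
1. output starts at 19.
2. try: `output = output + 5` → output = 24. No exception raised.
3. `except` is skipped.
Result: 24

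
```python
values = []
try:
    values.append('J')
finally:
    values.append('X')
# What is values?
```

Step-by-step execution trace:
1. try: `values.append('J')` → values = ['J'].
2. The try body completes without raising.
3. finally always runs: `values.append('X')` → values = ['J', 'X'].
Result: ['J', 'X']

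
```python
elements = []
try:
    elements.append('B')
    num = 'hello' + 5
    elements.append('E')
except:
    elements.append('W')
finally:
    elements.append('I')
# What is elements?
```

Step-by-step execution trace:
1. try: `elements.append('B')` → elements = ['B'].
2. `num = 'hello' + 5` raises TypeError; `elements.append('E')` is not reached.
3. bare `except` matches → `elements.append('W')` → elements = ['B', 'W'].
4. finally always runs: `elements.append('I')` → elements = ['B', 'W', 'I'].
Result: ['B', 'W', 'I']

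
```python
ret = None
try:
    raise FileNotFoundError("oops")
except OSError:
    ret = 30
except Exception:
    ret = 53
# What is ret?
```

Step-by-step execution trace:
1. `raise FileNotFoundError(...)` raises FileNotFoundError.
2. `except OSError` matches (FileNotFoundError is a subclass of OSError) → ret = 30.
3. `except Exception` is not reached.
Result: 30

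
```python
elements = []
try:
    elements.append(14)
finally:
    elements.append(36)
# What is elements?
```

Step-by-step execution trace:
1. try: `elements.append(14)` → elements = [14].
2. The try body completes without raising.
3. finally always runs: `elements.append(36)` → elements = [14, 36].
Result: [14, 36]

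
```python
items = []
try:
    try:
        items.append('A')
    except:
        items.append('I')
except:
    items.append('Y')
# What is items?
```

Step-by-step execution trace:
1. Inner try: `items.append('A')` → items = ['A']. No exception raised.
2. Inner `except` is skipped.
3. Inner try completes normally; outer `except` is skipped.
Result: ['A']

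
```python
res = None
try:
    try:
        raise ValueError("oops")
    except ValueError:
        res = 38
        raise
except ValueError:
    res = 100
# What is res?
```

Step-by-step execution trace:
1. Inner try: `raise ValueError("oops")` raises ValueError.
2. Inner `except ValueError` matches → res = 38.
3. bare `raise` re-raises the same ValueError.
4. Outer `except ValueError` matches → res = 100.
Result: 100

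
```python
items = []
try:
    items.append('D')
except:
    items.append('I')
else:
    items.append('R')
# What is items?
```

Step-by-step execution trace:
1. try: `items.append('D')` → items = ['D']. No exception raised.
2. `except` is skipped.
3. `else` runs (try completed without exception): `items.append('R')` → items = ['D', 'R'].
Result: ['D', 'R']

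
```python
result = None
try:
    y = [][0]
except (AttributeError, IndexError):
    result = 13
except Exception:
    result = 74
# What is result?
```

Step-by-step execution trace:
1. `y = [][0]` raises IndexError.
2. `except (AttributeError, IndexError)` matches (IndexError is in the tuple) → result = 13.
3. `except Exception` is not reached.
Result: 13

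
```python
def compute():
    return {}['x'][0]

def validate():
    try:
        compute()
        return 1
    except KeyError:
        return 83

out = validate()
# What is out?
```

Step-by-step execution trace:
1. `validate()` calls `compute()`.
2. `compute()` evaluates `{}['x'][0]`, which raises KeyError; it propagates to the caller.
3. `return 1` is not reached.
4. `except KeyError` in validate matches → returns 83.
5. out = 83.
Result: 83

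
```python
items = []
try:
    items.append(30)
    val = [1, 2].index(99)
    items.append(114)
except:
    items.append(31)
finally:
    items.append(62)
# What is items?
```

Step-by-step execution trace:
1. try: `items.append(30)` → items = [30].
2. `val = [1, 2].index(99)` raises ValueError; `items.append(114)` is not reached.
3. bare `except` matches → `items.append(31)` → items = [30, 31].
4. finally always runs: `items.append(62)` → items = [30, 31, 62].
Result: [30, 31, 62]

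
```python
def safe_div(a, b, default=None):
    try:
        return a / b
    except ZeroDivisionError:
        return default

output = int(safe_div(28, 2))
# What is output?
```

Step-by-step execution trace:
1. `safe_div(28, 2)` enters try: `return 28 / 2` → returns 14.0. No exception raised.
2. `except ZeroDivisionError` is skipped.
3. `int(14.0)` → 14 → output = 14.
Result: 14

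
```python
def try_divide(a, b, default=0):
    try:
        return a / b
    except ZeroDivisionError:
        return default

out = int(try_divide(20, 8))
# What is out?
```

Step-by-step execution trace:
1. `try_divide(20, 8)` enters try: `return 20 / 8` → returns 2.5. No exception raised.
2. `except ZeroDivisionError` is skipped.
3. `int(2.5)` → 2 → out = 2.
Result: 2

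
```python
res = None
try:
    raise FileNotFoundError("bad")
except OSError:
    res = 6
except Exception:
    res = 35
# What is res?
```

Step-by-step execution trace:
1. `raise FileNotFoundError(...)` raises FileNotFoundError.
2. `except OSError` matches (FileNotFoundError is a subclass of OSError) → res = 6.
3. `except Exception` is not reached.
Result: 6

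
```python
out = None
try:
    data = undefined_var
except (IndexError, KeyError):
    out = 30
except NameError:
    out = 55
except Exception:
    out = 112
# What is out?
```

Step-by-step execution trace:
1. `data = undefined_var` raises NameError.
2. `except (IndexError, KeyError)` does not match NameError; skipped.
3. `except NameError` matches (exact type match) → out = 55.
4. `except Exception` is not reached.
Result: 55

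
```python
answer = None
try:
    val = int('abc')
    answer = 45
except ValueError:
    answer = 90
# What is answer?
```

Step-by-step execution trace:
1. `val = int('abc')` raises ValueError.
2. `answer = 45` is not reached.
3. `except ValueError` matches → answer = 90.
Result: 90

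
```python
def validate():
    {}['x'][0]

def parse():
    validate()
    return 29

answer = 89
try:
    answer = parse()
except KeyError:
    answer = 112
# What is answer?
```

Step-by-step execution trace:
1. answer starts at 89.
2. try: `parse()` calls `validate()`.
3. `validate()` evaluates `{}['x'][0]`, which raises KeyError; it propagates through parse (uncaught).
4. `return 29` in parse is not reached; the assignment to answer does not complete.
5. `except KeyError` matches → answer = 112.
Result: 112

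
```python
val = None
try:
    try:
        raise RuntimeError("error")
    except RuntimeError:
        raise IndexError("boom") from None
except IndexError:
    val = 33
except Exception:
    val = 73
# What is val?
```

Step-by-step execution trace:
1. Inner try raises RuntimeError; inner `except RuntimeError` catches it.
2. `raise IndexError(...) from None` raises IndexError (from None suppresses __context__, but the active exception is still IndexError).
3. Outer `except IndexError` matches → val = 33.
4. `except Exception` is not reached.
Result: 33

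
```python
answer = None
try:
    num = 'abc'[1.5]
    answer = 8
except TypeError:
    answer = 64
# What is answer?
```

Step-by-step execution trace:
1. `num = 'abc'[1.5]` raises TypeError.
2. `answer = 8` is not reached.
3. `except TypeError` matches → answer = 64.
Result: 64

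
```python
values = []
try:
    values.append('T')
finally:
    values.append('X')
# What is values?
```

Step-by-step execution trace:
1. try: `values.append('T')` → values = ['T'].
2. The try body completes without raising.
3. finally always runs: `values.append('X')` → values = ['T', 'X'].
Result: ['T', 'X']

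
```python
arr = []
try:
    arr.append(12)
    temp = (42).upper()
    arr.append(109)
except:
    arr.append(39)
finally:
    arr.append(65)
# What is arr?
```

Step-by-step execution trace:
1. try: `arr.append(12)` → arr = [12].
2. `temp = (42).upper()` raises AttributeError; `arr.append(109)` is not reached.
3. bare `except` matches → `arr.append(39)` → arr = [12, 39].
4. finally always runs: `arr.append(65)` → arr = [12, 39, 65].
Result: [12, 39, 65]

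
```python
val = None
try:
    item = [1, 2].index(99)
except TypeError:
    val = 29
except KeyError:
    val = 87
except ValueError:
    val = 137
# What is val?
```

Step-by-step execution trace:
1. `item = [1, 2].index(99)` raises ValueError.
2. `except TypeError` does not match ValueError; skipped.
3. `except KeyError` does not match ValueError; skipped.
4. `except ValueError` matches → val = 137.
Result: 137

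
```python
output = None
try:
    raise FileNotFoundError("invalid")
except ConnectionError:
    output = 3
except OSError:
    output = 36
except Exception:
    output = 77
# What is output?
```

Step-by-step execution trace:
1. `raise FileNotFoundError(...)` raises FileNotFoundError.
2. `except ConnectionError` does not match (FileNotFoundError is not a subclass of ConnectionError); skipped.
3. `except OSError` matches (FileNotFoundError is a subclass of OSError) → output = 36.
4. `except Exception` is not reached.
Result: 36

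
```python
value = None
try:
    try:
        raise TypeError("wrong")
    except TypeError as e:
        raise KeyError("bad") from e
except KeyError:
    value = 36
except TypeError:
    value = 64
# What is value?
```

Step-by-step execution trace:
1. Inner try raises TypeError; inner `except TypeError as e` catches it.
2. `raise KeyError(...) from e` raises KeyError (TypeError is attached as __cause__, but only KeyError is active).
3. Outer `except KeyError` matches → value = 36.
4. `except TypeError` is not reached.
Result: 36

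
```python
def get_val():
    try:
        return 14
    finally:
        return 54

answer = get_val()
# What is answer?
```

Step-by-step execution trace:
1. `get_val()` enters try: `return 14` sets pending return value 14.
2. Before returning, `finally: return 54` runs and overrides the pending return.
3. get_val() returns 54 → answer = 54.
Result: 54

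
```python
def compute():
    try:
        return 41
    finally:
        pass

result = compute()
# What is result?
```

Step-by-step execution trace:
1. `compute()` enters try: `return 41` sets pending return value 41.
2. Before returning, `finally: pass` runs (no effect).
3. compute() returns 41 → result = 41.
Result: 41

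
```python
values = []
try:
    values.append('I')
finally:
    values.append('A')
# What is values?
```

Step-by-step execution trace:
1. try: `values.append('I')` → values = ['I'].
2. The try body completes without raising.
3. finally always runs: `values.append('A')` → values = ['I', 'A'].
Result: ['I', 'A']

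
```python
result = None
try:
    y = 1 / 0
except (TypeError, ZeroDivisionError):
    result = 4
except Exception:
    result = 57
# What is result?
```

Step-by-step execution trace:
1. `y = 1 / 0` raises ZeroDivisionError.
2. `except (TypeError, ZeroDivisionError)` matches (ZeroDivisionError is in the tuple) → result = 4.
3. `except Exception` is not reached.
Result: 4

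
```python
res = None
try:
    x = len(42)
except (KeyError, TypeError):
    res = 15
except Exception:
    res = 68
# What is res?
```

Step-by-step execution trace:
1. `x = len(42)` raises TypeError.
2. `except (KeyError, TypeError)` matches (TypeError is in the tuple) → res = 15.
3. `except Exception` is not reached.
Result: 15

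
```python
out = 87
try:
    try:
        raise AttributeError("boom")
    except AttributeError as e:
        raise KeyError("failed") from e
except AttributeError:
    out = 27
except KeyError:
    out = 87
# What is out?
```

Step-by-step execution trace:
1. Inner try raises AttributeError; inner `except AttributeError as e` catches it.
2. `raise KeyError(...) from e` raises KeyError (AttributeError is attached as __cause__, but only KeyError is active).
3. Outer `except AttributeError` does not match KeyError; skipped.
4. Outer `except KeyError` matches → out = 87.
Result: 87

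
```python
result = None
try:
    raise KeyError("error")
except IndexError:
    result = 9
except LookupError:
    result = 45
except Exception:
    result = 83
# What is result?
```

Step-by-step execution trace:
1. `raise KeyError(...)` raises KeyError.
2. `except IndexError` does not match (KeyError is not a subclass of IndexError); skipped.
3. `except LookupError` matches (KeyError is a subclass of LookupError) → result = 45.
4. `except Exception` is not reached.
Result: 45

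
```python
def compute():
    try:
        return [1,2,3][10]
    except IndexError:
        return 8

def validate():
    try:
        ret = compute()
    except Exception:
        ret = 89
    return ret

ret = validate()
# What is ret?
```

Step-by-step execution trace:
1. `validate()` calls `compute()`.
2. In compute: `[1,2,3][10]` raises IndexError; `except IndexError` catches it → returns 8.
3. In validate: `ret = compute()` → ret = 8. No exception reaches validate.
4. `except Exception` is skipped; validate returns 8.
5. ret = 8.
Result: 8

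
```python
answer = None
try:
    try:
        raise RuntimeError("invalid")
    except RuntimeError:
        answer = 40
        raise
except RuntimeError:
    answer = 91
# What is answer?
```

Step-by-step execution trace:
1. Inner try: `raise RuntimeError("invalid")` raises RuntimeError.
2. Inner `except RuntimeError` matches → answer = 40.
3. bare `raise` re-raises the same RuntimeError.
4. Outer `except RuntimeError` matches → answer = 91.
Result: 91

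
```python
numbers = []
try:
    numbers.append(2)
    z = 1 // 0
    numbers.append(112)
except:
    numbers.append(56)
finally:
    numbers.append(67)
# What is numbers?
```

Step-by-step execution trace:
1. try: `numbers.append(2)` → numbers = [2].
2. `z = 1 // 0` raises ZeroDivisionError; `numbers.append(112)` is not reached.
3. bare `except` matches → `numbers.append(56)` → numbers = [2, 56].
4. finally always runs: `numbers.append(67)` → numbers = [2, 56, 67].
Result: [2, 56, 67]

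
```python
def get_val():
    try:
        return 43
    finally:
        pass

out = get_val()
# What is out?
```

Step-by-step execution trace:
1. `get_val()` enters try: `return 43` sets pending return value 43.
2. Before returning, `finally: pass` runs (no effect).
3. get_val() returns 43 → out = 43.
Result: 43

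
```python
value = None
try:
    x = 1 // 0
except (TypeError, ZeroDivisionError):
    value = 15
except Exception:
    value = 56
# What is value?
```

Step-by-step execution trace:
1. `x = 1 // 0` raises ZeroDivisionError.
2. `except (TypeError, ZeroDivisionError)` matches (ZeroDivisionError is in the tuple) → value = 15.
3. `except Exception` is not reached.
Result: 15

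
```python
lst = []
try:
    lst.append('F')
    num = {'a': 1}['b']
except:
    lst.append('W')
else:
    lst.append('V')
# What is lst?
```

Step-by-step execution trace:
1. try: `lst.append('F')` → lst = ['F'].
2. `num = {'a': 1}['b']` raises KeyError.
3. bare `except` matches → `lst.append('W')` → lst = ['F', 'W'].
4. `else` is skipped (an exception was raised).
Result: ['F', 'W']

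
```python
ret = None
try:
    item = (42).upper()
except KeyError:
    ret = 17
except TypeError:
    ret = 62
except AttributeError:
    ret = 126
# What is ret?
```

Step-by-step execution trace:
1. `item = (42).upper()` raises AttributeError.
2. `except KeyError` does not match AttributeError; skipped.
3. `except TypeError` does not match AttributeError; skipped.
4. `except AttributeError` matches → ret = 126.
Result: 126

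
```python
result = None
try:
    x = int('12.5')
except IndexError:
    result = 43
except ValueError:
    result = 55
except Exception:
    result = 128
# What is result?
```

Step-by-step execution trace:
1. `x = int('12.5')` raises ValueError.
2. `except IndexError` does not match ValueError; skipped.
3. `except ValueError` matches → result = 55.
4. Remaining except clauses are skipped.
Result: 55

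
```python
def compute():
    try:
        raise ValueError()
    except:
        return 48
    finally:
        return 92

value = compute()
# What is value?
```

Step-by-step execution trace:
1. `compute()` enters try: `raise ValueError()` raises ValueError.
2. bare `except` matches → `return 48` sets pending return value 48.
3. Before returning, `finally: return 92` runs and overrides the pending return.
4. compute() returns 92 → value = 92.
Result: 92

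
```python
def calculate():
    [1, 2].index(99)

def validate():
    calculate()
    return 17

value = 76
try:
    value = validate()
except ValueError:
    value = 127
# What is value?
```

Step-by-step execution trace:
1. value starts at 76.
2. try: `validate()` calls `calculate()`.
3. `calculate()` evaluates `[1, 2].index(99)`, which raises ValueError; it propagates through validate (uncaught).
4. `return 17` in validate is not reached; the assignment to value does not complete.
5. `except ValueError` matches → value = 127.
Result: 127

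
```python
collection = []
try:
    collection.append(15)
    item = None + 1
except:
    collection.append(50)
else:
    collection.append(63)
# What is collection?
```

Step-by-step execution trace:
1. try: `collection.append(15)` → collection = [15].
2. `item = None + 1` raises TypeError.
3. bare `except` matches → `collection.append(50)` → collection = [15, 50].
4. `else` is skipped (an exception was raised).
Result: [15, 50]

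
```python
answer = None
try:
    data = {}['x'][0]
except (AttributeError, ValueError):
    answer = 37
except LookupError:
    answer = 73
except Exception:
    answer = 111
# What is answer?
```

Step-by-step execution trace:
1. `data = {}['x'][0]` raises KeyError.
2. `except (AttributeError, ValueError)` does not match KeyError; skipped.
3. `except LookupError` matches (KeyError is a subclass of LookupError) → answer = 73.
4. `except Exception` is not reached.
Result: 73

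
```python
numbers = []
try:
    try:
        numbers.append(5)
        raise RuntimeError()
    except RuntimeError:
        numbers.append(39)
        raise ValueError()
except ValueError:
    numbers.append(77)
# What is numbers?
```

Step-by-step execution trace:
1. Inner try: `numbers.append(5)` → numbers = [5].
2. `raise RuntimeError()` raises RuntimeError.
3. Inner `except RuntimeError` matches → `numbers.append(39)` → numbers = [5, 39].
4. `raise ValueError()` raises ValueError; propagates to outer try.
5. Outer `except ValueError` matches → `numbers.append(77)` → numbers = [5, 39, 77].
Result: [5, 39, 77]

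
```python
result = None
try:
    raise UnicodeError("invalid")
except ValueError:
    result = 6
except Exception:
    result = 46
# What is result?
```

Step-by-step execution trace:
1. `raise UnicodeError(...)` raises UnicodeError.
2. `except ValueError` matches (UnicodeError is a subclass of ValueError) → result = 6.
3. `except Exception` is not reached.
Result: 6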